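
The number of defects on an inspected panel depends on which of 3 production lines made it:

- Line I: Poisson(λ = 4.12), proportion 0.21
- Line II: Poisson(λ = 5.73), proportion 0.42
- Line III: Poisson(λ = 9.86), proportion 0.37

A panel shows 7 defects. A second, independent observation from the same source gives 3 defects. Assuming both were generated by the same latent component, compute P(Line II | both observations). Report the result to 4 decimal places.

0.6605

Posterior ∝ prior × likelihood, so P(k | x) ∝ P(Z=k) f_k(x); normalise over all components.
Since both observations come from the same component, the likelihood for component k is f_k(x₁)·f_k(x₂).
  L_I = [e^(−4.12)·4.12^7/7! = 0.0649466] × [0.189342] = 0.0122971
  L_II = [e^(−5.73)·5.73^7/7! = 0.130661] × [0.101813] = 0.013303
  L_III = [e^(−9.86)·9.86^7/7! = 0.0938781] × [0.00834326] = 0.00078325
Prior × likelihood for each component:
  P(Z=I)·L_I = 0.21 × 0.0122971 = 0.0025824
  P(Z=II)·L_II = 0.42 × 0.013303 = 0.00558726
  P(Z=III)·L_III = 0.37 × 0.00078325 = 0.000289802
Sum: 0.0025824 + 0.00558726 + 0.000289802 = 0.00845946
P(Line II | x) ≈ 0.6605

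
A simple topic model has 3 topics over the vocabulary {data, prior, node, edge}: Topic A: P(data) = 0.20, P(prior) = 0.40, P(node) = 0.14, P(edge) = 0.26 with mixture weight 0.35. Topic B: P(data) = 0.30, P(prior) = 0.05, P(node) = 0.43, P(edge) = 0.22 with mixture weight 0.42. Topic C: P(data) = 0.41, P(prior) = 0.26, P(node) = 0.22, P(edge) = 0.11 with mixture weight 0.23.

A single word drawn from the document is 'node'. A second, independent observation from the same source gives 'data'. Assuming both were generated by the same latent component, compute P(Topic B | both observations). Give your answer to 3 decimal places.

0.639

Apply Bayes' rule: the posterior for each component is proportional to its prior times its likelihood at x.
Since both observations come from the same component, the likelihood for component k is f_k(x₁)·f_k(x₂).
  p_A = [0.14] × [0.2] = 0.028
  p_B = [0.43] × [0.3] = 0.129
  p_C = [0.22] × [0.41] = 0.0902
Weight by the priors:
  π_A·p_A = 0.35 × 0.028 = 0.0098
  π_B·p_B = 0.42 × 0.129 = 0.05418
  π_C·p_C = 0.23 × 0.0902 = 0.020746
Marginal: 0.0098 + 0.05418 + 0.020746 = 0.084726
Responsibility of Topic B: 0.05418 / 0.084726 ≈ 0.639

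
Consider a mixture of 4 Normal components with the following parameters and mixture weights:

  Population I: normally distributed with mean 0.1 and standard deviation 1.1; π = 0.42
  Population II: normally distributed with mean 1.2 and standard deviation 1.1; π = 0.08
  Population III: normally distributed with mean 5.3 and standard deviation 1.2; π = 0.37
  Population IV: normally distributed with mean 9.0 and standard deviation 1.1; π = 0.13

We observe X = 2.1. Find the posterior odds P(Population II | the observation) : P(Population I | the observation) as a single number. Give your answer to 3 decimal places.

0.712

The posterior odds equal the prior odds times the likelihood ratio: (P(Z=i)/P(Z=j))·(f_i(x)/f_j(x)).
Component likelihoods at x = 2.1:
  f_I = (1/(1.1·√(2π)))·exp(−(2.1−0.1)²/(2·1.1²)) = 0.362675·exp(-1.65289) = 0.0694505
  f_II = (1/(1.1·√(2π)))·exp(−(2.1−1.2)²/(2·1.1²)) = 0.362675·exp(-0.33471) = 0.25951
  f_III = (1/(1.2·√(2π)))·exp(−(2.1−5.3)²/(2·1.2²)) = 0.332452·exp(-3.55556) = 0.00949666
  f_IV = (1/(1.1·√(2π)))·exp(−(2.1−9.0)²/(2·1.1²)) = 0.362675·exp(-19.67355) = 1.0361e-09
0.0207608 / 0.0291692 ≈ 0.712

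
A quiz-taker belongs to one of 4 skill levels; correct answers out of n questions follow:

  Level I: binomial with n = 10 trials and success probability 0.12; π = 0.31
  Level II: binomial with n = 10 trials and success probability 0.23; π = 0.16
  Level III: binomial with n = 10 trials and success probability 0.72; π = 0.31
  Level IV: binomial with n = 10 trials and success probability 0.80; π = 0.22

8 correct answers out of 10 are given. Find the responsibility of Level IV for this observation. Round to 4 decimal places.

0.4567

Apply Bayes' rule: the posterior for each component is proportional to its prior times its likelihood at x.
Component likelihoods at x = 8 correct answers out of 10:
  L_I = C(10,8)·0.12^8·0.88^2 = 45·4.29982e-08·0.7744 = 1.4984e-06
  L_II = C(10,8)·0.23^8·0.77^2 = 45·7.8311e-06·0.5929 = 0.000208938
  L_III = C(10,8)·0.72^8·0.28^2 = 45·0.0722204·0.0784 = 0.254794
  L_IV = C(10,8)·0.80^8·0.20^2 = 45·0.167772·0.04 = 0.30199
Prior × likelihood for each component:
  π_I·L_I = 0.31 × 1.4984e-06 = 4.64504e-07
  π_II·L_II = 0.16 × 0.000208938 = 3.343e-05
  π_III·L_III = 0.31 × 0.254794 = 0.078986
  π_IV·L_IV = 0.22 × 0.30199 = 0.0664378
Sum: 4.64504e-07 + 3.343e-05 + 0.078986 + 0.0664378 = 0.145458
So the posterior for Level IV is 0.0664378 / 0.145458 ≈ 0.4567.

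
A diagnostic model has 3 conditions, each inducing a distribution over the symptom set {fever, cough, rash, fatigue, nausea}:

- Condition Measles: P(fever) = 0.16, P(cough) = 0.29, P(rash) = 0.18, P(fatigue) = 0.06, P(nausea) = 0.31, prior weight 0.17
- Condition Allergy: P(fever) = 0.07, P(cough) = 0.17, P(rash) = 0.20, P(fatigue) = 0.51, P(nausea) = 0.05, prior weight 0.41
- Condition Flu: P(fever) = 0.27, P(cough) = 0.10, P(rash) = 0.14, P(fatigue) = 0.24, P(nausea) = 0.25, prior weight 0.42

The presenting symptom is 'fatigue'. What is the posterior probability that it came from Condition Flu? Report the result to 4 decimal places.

0.3149

By Bayes' theorem, P(k | x) = π_k f_k(x) / Σ_j π_j f_j(x).
Categorical probabilities:
  p_Measles = P(fatigue | comp) = 0.06
  p_Allergy = P(fatigue | comp) = 0.51
  p_Flu = P(fatigue | comp) = 0.24
Unnormalised posteriors:
  π_Measles·p_Measles = 0.17 × 0.06 = 0.0102
  π_Allergy·p_Allergy = 0.41 × 0.51 = 0.2091
  π_Flu·p_Flu = 0.42 × 0.24 = 0.1008
Denominator: 0.0102 + 0.2091 + 0.1008 = 0.3201
Responsibility of Condition Flu: 0.1008 / 0.3201 ≈ 0.3149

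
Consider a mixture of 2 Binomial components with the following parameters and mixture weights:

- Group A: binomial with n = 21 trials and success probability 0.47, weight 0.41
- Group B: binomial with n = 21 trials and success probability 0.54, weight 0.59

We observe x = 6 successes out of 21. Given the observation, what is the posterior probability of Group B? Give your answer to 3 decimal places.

By Bayes' theorem, P(k | x) = π_k f_k(x) / Σ_j π_j f_j(x).
Binomial probabilities:
  p_A = C(21,6)·0.47^6·0.53^15 = 54264·0.0107792·7.31372e-05 = 0.0427796
  p_B = C(21,6)·0.54^6·0.46^15 = 54264·0.0247949·8.7371e-06 = 0.0117555
Weight by the priors:
  π_A·p_A = 0.41 × 0.0427796 = 0.0175396
  π_B·p_B = 0.59 × 0.0117555 = 0.00693576
Evidence: 0.0175396 + 0.00693576 = 0.0244754
P(Group B | data) = 0.00693576 / 0.0244754 ≈ 0.283

0.283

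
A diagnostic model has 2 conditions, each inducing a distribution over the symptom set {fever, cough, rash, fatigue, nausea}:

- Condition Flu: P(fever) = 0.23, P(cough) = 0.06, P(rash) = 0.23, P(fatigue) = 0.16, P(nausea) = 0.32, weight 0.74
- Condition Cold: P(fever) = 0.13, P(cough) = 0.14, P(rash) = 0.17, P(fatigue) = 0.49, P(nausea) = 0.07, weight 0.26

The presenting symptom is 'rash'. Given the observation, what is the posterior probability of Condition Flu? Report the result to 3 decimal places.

0.794

The responsibility of component k is π_k f_k(x) divided by Σ_j π_j f_j(x).
Categorical probabilities:
  L_Flu = P(rash | comp) = 0.23
  L_Cold = P(rash | comp) = 0.17
Prior × likelihood for each component:
  π_Flu·L_Flu = 0.74 × 0.23 = 0.1702
  π_Cold·L_Cold = 0.26 × 0.17 = 0.0442
Marginal: 0.1702 + 0.0442 = 0.2144
P(Condition Flu | x) = 0.1702 / 0.2144 ≈ 0.794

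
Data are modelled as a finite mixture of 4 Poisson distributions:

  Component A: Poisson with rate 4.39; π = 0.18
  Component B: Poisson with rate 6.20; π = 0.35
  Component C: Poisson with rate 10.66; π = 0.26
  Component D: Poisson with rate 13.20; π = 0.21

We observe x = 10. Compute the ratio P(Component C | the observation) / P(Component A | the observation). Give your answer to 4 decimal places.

19.4806

Only the two components matter; the odds are (π_i f_i(x)) / (π_j f_j(x)).
Poisson probabilities:
  f_A = 0.00908509
  f_B = 0.0469384
  f_C = 0.122526
  f_D = 0.081901
0.0318569 / 0.00163532 ≈ 19.4806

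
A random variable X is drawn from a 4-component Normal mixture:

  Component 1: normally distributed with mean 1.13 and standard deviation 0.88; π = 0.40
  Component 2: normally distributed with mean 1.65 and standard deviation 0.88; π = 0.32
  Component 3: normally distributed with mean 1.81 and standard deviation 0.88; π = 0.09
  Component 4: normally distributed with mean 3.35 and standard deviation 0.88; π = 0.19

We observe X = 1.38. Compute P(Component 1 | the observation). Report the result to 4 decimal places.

0.4895

Apply Bayes' rule: the posterior for each component is proportional to its prior times its likelihood at x.
Component likelihoods at x = 1.38:
  L_1 = 0.435414
  L_2 = 0.4325
  L_3 = 0.402328
  L_4 = 0.0369995
Prior × likelihood for each component:
  w_1·L_1 = 0.40 × 0.435414 = 0.174165
  w_2·L_2 = 0.32 × 0.4325 = 0.1384
  w_3·L_3 = 0.09 × 0.402328 = 0.0362095
  w_4·L_4 = 0.19 × 0.0369995 = 0.0070299
Marginal: 0.174165 + 0.1384 + 0.0362095 + 0.0070299 = 0.355805
Responsibility of Component 1: 0.174165 / 0.355805 ≈ 0.4895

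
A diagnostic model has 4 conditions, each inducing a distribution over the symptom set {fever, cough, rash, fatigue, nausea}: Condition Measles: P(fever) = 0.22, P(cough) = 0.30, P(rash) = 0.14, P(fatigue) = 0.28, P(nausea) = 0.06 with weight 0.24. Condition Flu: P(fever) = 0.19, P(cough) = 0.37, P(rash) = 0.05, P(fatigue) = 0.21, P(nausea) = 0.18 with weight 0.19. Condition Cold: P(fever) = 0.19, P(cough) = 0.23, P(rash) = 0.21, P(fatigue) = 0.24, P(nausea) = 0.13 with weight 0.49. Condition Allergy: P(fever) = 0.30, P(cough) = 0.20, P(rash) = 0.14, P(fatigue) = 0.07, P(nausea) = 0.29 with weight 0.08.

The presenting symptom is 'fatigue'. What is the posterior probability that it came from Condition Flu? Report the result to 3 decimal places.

0.173

Posterior ∝ prior × likelihood, so P(k | x) ∝ P(Z=k) f_k(x); normalise over all components.
Component likelihoods at x = 'fatigue':
  L_Measles = P(fatigue | comp) = 0.28
  L_Flu = P(fatigue | comp) = 0.21
  L_Cold = P(fatigue | comp) = 0.24
  L_Allergy = P(fatigue | comp) = 0.07
Weight by the priors:
  P(Z=Measles)·L_Measles = 0.24 × 0.28 = 0.0672
  P(Z=Flu)·L_Flu = 0.19 × 0.21 = 0.0399
  P(Z=Cold)·L_Cold = 0.49 × 0.24 = 0.1176
  P(Z=Allergy)·L_Allergy = 0.08 × 0.07 = 0.0056
Evidence: 0.0672 + 0.0399 + 0.1176 + 0.0056 = 0.2303
Responsibility of Condition Flu: 0.0399 / 0.2303 ≈ 0.173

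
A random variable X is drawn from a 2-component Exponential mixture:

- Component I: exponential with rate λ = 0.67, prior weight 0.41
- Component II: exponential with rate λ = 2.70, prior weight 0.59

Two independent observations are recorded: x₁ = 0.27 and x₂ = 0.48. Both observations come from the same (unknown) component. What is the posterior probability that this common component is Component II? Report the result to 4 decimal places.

Apply Bayes' rule: the posterior for each component is proportional to its prior times its likelihood at x.
Since both observations come from the same component, the likelihood for component k is f_k(x₁)·f_k(x₂).
  L_I = [0.559128] × [0.485742] = 0.271592
  L_II = [1.30246] × [0.738785] = 0.962235
Unnormalised posteriors:
  P(Z=I)·L_I = 0.41 × 0.271592 = 0.111353
  P(Z=II)·L_II = 0.59 × 0.962235 = 0.567719
Denominator: 0.111353 + 0.567719 = 0.679071
So the posterior for Component II is 0.567719 / 0.679071 ≈ 0.8360.

0.8360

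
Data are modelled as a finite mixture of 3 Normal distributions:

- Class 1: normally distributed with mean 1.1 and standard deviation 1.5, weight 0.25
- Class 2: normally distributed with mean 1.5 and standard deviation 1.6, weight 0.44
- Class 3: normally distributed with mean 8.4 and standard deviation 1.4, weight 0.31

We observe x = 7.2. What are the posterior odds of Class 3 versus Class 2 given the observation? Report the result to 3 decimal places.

317.884

Since P(k|x) ∝ π_k f_k(x), the posterior odds are π_i f_i(x) / (π_j f_j(x)).
Component likelihoods at x = 7.2:
  L_1 = 6.81846e-05
  L_2 = 0.000437408
  L_3 = 0.197354
Odds = (0.31/0.44) × (0.197354/0.000437408) = 0.704545 × 451.19 ≈ 317.884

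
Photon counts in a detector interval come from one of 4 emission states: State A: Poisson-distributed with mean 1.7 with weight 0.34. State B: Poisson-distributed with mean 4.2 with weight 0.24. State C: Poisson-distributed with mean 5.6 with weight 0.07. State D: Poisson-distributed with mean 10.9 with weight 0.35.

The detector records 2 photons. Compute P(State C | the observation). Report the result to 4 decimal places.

0.0322

Posterior ∝ prior × likelihood, so P(k | x) ∝ P(Z=k) f_k(x); normalise over all components.
Poisson probabilities:
  p_A = e^(−1.7)·1.7^2/2! = 0.263978
  p_B = e^(−4.2)·4.2^2/2! = 0.132261
  p_C = e^(−5.6)·5.6^2/2! = 0.0579825
  p_D = e^(−10.9)·10.9^2/2! = 0.00109651
Weight by the priors:
  P(Z=A)·p_A = 0.34 × 0.263978 = 0.0897524
  P(Z=B)·p_B = 0.24 × 0.132261 = 0.0317426
  P(Z=C)·p_C = 0.07 × 0.0579825 = 0.00405878
  P(Z=D)·p_D = 0.35 × 0.00109651 = 0.000383779
Sum: 0.0897524 + 0.0317426 + 0.00405878 + 0.000383779 = 0.125938
P(State C | the observation) = 0.00405878 / 0.125938 ≈ 0.0322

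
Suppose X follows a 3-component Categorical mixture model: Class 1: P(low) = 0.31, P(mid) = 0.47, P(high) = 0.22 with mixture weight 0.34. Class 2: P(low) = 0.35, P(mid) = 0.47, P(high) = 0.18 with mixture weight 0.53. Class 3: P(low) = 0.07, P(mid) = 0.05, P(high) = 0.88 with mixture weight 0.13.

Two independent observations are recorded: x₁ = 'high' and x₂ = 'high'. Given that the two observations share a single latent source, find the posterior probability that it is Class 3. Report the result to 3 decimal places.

0.750

By Bayes' theorem, P(k | x) = π_k f_k(x) / Σ_j π_j f_j(x).
Since both observations come from the same component, the likelihood for component k is f_k(x₁)·f_k(x₂).
  L_1 = [0.22] × [0.22] = 0.0484
  L_2 = [0.18] × [0.18] = 0.0324
  L_3 = [0.88] × [0.88] = 0.7744
Weight by the priors:
  π_1·L_1 = 0.34 × 0.0484 = 0.016456
  π_2·L_2 = 0.53 × 0.0324 = 0.017172
  π_3·L_3 = 0.13 × 0.7744 = 0.100672
Denominator: 0.016456 + 0.017172 + 0.100672 = 0.1343
Responsibility of Class 3: 0.100672 / 0.1343 ≈ 0.750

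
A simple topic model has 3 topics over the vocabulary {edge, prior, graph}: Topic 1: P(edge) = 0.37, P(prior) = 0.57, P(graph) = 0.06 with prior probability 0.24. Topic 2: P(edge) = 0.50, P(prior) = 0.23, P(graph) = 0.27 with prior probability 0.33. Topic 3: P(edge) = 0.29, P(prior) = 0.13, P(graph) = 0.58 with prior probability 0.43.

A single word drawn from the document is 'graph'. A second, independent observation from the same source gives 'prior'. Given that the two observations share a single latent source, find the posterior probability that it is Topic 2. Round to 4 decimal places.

0.3353

P(component k | x) = P(Z=k)·f_k(x) / marginal(x), where marginal(x) = Σ_j P(Z=j)·f_j(x).
Since both observations come from the same component, the likelihood for component k is f_k(x₁)·f_k(x₂).
  f_1 = [P(graph | comp) = 0.06] × [0.57] = 0.0342
  f_2 = [P(graph | comp) = 0.27] × [0.23] = 0.0621
  f_3 = [P(graph | comp) = 0.58] × [0.13] = 0.0754
Unnormalised posteriors:
  P(Z=1)·f_1 = 0.24 × 0.0342 = 0.008208
  P(Z=2)·f_2 = 0.33 × 0.0621 = 0.020493
  P(Z=3)·f_3 = 0.43 × 0.0754 = 0.032422
Marginal: 0.008208 + 0.020493 + 0.032422 = 0.061123
P(Topic 2 | x₁, x₂) = 0.020493 / 0.061123 ≈ 0.3353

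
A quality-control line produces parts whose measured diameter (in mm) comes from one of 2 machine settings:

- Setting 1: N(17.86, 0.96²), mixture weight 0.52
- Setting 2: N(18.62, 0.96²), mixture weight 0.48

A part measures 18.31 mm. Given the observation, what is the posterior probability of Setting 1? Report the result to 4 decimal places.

0.5056

Apply Bayes' rule: the posterior for each component is proportional to its prior times its likelihood at x.
Evaluate each component's likelihood at the observed value:
  p_1 = (1/(0.96·√(2π)))·exp(−(18.31−17.86)²/(2·0.96²)) = 0.415565·exp(-0.10986) = 0.372328
  p_2 = (1/(0.96·√(2π)))·exp(−(18.31−18.62)²/(2·0.96²)) = 0.415565·exp(-0.05214) = 0.394453
Unnormalised posteriors:
  P(Z=1)·p_1 = 0.52 × 0.372328 = 0.193611
  P(Z=2)·p_2 = 0.48 × 0.394453 = 0.189338
Evidence: 0.193611 + 0.189338 = 0.382948
So the posterior for Setting 1 is 0.193611 / 0.382948 ≈ 0.5056.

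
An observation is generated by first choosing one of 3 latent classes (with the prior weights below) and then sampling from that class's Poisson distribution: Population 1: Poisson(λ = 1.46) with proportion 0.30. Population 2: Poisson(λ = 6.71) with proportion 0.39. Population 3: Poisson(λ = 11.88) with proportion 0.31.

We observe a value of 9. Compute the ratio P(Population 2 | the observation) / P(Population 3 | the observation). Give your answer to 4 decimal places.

1.2947

Since P(k|x) ∝ π_k f_k(x), the posterior odds are π_i f_i(x) / (π_j f_j(x)).
Evaluate each component's likelihood at the observed value:
  L_1 = e^(−1.46)·1.46^9/9! = 1.92905e-05
  L_2 = e^(−6.71)·6.71^9/9! = 0.0926027
  L_3 = e^(−11.88)·11.88^9/9! = 0.0899842
0.0361151 / 0.0278951 ≈ 1.2947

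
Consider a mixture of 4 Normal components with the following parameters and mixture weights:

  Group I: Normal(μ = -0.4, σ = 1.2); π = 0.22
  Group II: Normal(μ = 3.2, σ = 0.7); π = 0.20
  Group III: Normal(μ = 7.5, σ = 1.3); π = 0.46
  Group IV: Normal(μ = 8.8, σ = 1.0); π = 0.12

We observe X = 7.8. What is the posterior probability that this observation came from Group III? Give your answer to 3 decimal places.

0.826

P(component k | x) = w_k·f_k(x) / marginal(x), where marginal(x) = Σ_j w_j·f_j(x).
Component likelihoods at x = 7.8:
  L_I = 2.41079e-11
  L_II = 2.39109e-10
  L_III = 0.298815
  L_IV = 0.241971
Weight by the priors:
  w_I·L_I = 0.22 × 2.41079e-11 = 5.30373e-12
  w_II·L_II = 0.20 × 2.39109e-10 = 4.78219e-11
  w_III·L_III = 0.46 × 0.298815 = 0.137455
  w_IV·L_IV = 0.12 × 0.241971 = 0.0290365
Sum: 5.30373e-12 + 4.78219e-11 + 0.137455 + 0.0290365 = 0.166491
Responsibility of Group III: 0.137455 / 0.166491 ≈ 0.826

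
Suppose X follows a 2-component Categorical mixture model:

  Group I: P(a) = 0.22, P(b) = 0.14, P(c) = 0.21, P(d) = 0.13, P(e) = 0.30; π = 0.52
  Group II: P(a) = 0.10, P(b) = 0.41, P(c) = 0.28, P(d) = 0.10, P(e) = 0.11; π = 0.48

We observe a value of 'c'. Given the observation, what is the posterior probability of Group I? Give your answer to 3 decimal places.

0.448

By Bayes' theorem, P(k | x) = w_k f_k(x) / Σ_j w_j f_j(x).
Evaluate each component's likelihood at the observed value:
  p_I = P(c | comp) = 0.21
  p_II = P(c | comp) = 0.28
Weight by the priors:
  w_I·p_I = 0.52 × 0.21 = 0.1092
  w_II·p_II = 0.48 × 0.28 = 0.1344
Normaliser: 0.1092 + 0.1344 = 0.2436
Responsibility of Group I: 0.1092 / 0.2436 ≈ 0.448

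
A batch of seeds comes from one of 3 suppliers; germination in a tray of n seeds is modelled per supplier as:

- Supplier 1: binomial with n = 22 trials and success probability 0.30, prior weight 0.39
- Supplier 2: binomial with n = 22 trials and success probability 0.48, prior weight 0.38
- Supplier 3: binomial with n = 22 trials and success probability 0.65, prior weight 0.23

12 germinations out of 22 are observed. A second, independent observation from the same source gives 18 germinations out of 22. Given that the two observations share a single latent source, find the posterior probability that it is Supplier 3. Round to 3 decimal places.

Posterior ∝ prior × likelihood, so P(k | x) ∝ π_k f_k(x); normalise over all components.
Since both observations come from the same component, the likelihood for component k is f_k(x₁)·f_k(x₂).
  L_1 = [0.00970738] × [6.80439e-07] = 6.60528e-09
  L_2 = [0.139828] × [0.000978521] = 0.000136825
  L_3 = [0.101463] × [0.0470898] = 0.00477787
Multiply by the mixture weights:
  π_1·L_1 = 0.39 × 6.60528e-09 = 2.57606e-09
  π_2·L_2 = 0.38 × 0.000136825 = 5.19934e-05
  π_3·L_3 = 0.23 × 0.00477787 = 0.00109891
Sum: 2.57606e-09 + 5.19934e-05 + 0.00109891 = 0.00115091
So the posterior for Supplier 3 is 0.00109891 / 0.00115091 ≈ 0.955.

0.955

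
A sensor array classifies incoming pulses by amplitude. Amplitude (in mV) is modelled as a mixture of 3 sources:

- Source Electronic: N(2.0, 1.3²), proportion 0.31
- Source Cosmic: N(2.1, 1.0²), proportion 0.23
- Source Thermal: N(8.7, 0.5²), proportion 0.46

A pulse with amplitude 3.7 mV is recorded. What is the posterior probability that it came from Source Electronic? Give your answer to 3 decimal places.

By Bayes' theorem, P(k | x) = P(Z=k) f_k(x) / Σ_j P(Z=j) f_j(x).
Component likelihoods at x = 3.7 mV:
  L_Electronic = (1/(1.3·√(2π)))·exp(−(3.7−2.0)²/(2·1.3²)) = 0.306879·exp(-0.85503) = 0.130506
  L_Cosmic = (1/(1.0·√(2π)))·exp(−(3.7−2.1)²/(2·1.0²)) = 0.398942·exp(-1.28000) = 0.110921
  L_Thermal = (1/(0.5·√(2π)))·exp(−(3.7−8.7)²/(2·0.5²)) = 0.797885·exp(-50.00000) = 1.53892e-22
Weight by the priors:
  P(Z=Electronic)·L_Electronic = 0.31 × 0.130506 = 0.040457
  P(Z=Cosmic)·L_Cosmic = 0.23 × 0.110921 = 0.0255118
  P(Z=Thermal)·L_Thermal = 0.46 × 1.53892e-22 = 7.07903e-23
Evidence: 0.040457 + 0.0255118 + 7.07903e-23 = 0.0659688
P(Source Electronic | x) ≈ 0.613

0.613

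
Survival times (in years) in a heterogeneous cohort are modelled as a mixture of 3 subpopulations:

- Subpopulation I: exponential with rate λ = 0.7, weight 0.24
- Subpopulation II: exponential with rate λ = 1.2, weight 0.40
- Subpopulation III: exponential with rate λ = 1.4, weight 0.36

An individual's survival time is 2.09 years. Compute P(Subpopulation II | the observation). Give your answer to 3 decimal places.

P(component k | x) = π_k·f_k(x) / marginal(x), where marginal(x) = Σ_j π_j·f_j(x).
Evaluate each component's likelihood at the observed value:
  f_I = 0.162078
  f_II = 0.0977171
  f_III = 0.0750555
Prior × likelihood for each component:
  π_I·f_I = 0.24 × 0.162078 = 0.0388988
  π_II·f_II = 0.40 × 0.0977171 = 0.0390869
  π_III·f_III = 0.36 × 0.0750555 = 0.02702
Marginal: 0.0388988 + 0.0390869 + 0.02702 = 0.105006
P(Subpopulation II | data) ≈ 0.372

0.372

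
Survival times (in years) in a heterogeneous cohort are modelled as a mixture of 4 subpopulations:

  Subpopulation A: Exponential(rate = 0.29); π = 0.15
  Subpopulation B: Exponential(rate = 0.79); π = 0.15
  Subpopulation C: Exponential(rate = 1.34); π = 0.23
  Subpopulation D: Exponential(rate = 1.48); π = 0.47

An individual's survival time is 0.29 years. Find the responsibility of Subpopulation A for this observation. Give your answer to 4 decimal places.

0.0502

Posterior ∝ prior × likelihood, so P(k | x) ∝ w_k f_k(x); normalise over all components.
Evaluate each component's likelihood at the observed value:
  p_A = 0.266608
  p_B = 0.628247
  p_C = 0.908527
  p_D = 0.963524
Prior × likelihood for each component:
  w_A·p_A = 0.15 × 0.266608 = 0.0399913
  w_B·p_B = 0.15 × 0.628247 = 0.094237
  w_C·p_C = 0.23 × 0.908527 = 0.208961
  w_D·p_D = 0.47 × 0.963524 = 0.452856
Sum: 0.0399913 + 0.094237 + 0.208961 + 0.452856 = 0.796046
So the posterior for Subpopulation A is 0.0399913 / 0.796046 ≈ 0.0502.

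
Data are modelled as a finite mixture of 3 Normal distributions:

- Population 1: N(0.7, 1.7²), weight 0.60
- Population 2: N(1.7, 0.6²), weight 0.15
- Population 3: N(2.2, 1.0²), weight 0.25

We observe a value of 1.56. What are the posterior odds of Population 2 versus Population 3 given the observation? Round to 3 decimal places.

Only the two components matter; the odds are (π_i f_i(x)) / (π_j f_j(x)).
Component likelihoods at x = 1.56:
  f_1 = 0.206485
  f_2 = 0.647048
  f_3 = 0.325062
Odds = (0.15/0.25) × (0.647048/0.325062) = 0.6 × 1.99053 ≈ 1.194

1.194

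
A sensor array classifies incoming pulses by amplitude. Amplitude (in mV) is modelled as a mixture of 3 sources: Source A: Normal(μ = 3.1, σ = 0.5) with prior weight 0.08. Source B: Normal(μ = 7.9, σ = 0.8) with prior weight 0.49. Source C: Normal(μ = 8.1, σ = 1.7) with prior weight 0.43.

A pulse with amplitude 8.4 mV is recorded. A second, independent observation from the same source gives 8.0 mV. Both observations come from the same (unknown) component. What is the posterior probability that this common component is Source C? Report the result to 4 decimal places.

The responsibility of component k is P(Z=k) f_k(x) divided by Σ_j P(Z=j) f_j(x).
Since both observations come from the same component, the likelihood for component k is f_k(x₁)·f_k(x₂).
  L_A = [(1/(0.5·√(2π)))·exp(−(8.4−3.1)²/(2·0.5²)) = 0.797885·exp(-56.18000) = 3.18622e-25] × [1.1146e-21] = 3.55136e-46
  L_B = [(1/(0.8·√(2π)))·exp(−(8.4−7.9)²/(2·0.8²)) = 0.498678·exp(-0.19531) = 0.410201] × [0.494797] = 0.202966
  L_C = [(1/(1.7·√(2π)))·exp(−(8.4−8.1)²/(2·1.7²)) = 0.234672·exp(-0.01557) = 0.231046] × [0.234266] = 0.0541263
Multiply by the mixture weights:
  P(Z=A)·L_A = 0.08 × 3.55136e-46 = 2.84109e-47
  P(Z=B)·L_B = 0.49 × 0.202966 = 0.0994535
  P(Z=C)·L_C = 0.43 × 0.0541263 = 0.0232743
Normaliser: 2.84109e-47 + 0.0994535 + 0.0232743 = 0.122728
P(Source C | x₁,x₂) = 0.0232743 / 0.122728 ≈ 0.1896

0.1896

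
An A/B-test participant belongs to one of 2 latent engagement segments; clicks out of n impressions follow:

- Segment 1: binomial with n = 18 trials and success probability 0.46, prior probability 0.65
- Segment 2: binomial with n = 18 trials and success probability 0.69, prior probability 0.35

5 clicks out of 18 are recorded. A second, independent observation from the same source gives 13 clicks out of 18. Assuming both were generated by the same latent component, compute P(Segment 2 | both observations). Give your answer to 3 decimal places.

0.035

Apply Bayes' rule: the posterior for each component is proportional to its prior times its likelihood at x.
Since both observations come from the same component, the likelihood for component k is f_k(x₁)·f_k(x₂).
  f_1 = [C(18,5)·0.46^5·0.54^13 = 8568·0.0205963·0.000331985 = 0.0585851] × [0.0162443] = 0.000951673
  f_2 = [C(18,5)·0.69^5·0.31^13 = 8568·0.156403·2.44175e-07 = 0.00032721] × [0.197118] = 6.4499e-05
Weight by the priors:
  π_1·f_1 = 0.65 × 0.000951673 = 0.000618587
  π_2·f_2 = 0.35 × 6.4499e-05 = 2.25747e-05
Denominator: 0.000618587 + 2.25747e-05 = 0.000641162
So the posterior for Segment 2 is 2.25747e-05 / 0.000641162 ≈ 0.035.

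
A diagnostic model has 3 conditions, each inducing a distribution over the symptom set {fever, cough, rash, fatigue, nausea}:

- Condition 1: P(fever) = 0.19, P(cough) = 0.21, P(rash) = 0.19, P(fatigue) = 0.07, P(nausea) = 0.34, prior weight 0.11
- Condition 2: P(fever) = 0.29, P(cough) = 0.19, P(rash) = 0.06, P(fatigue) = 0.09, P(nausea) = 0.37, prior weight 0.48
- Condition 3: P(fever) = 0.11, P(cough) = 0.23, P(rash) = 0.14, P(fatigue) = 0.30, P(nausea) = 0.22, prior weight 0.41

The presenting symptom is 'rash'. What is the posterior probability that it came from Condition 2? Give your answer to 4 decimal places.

P(component k | x) = π_k·f_k(x) / marginal(x), where marginal(x) = Σ_j π_j·f_j(x).
Evaluate each component's likelihood at the observed value:
  p_1 = P(rash | comp) = 0.19
  p_2 = P(rash | comp) = 0.06
  p_3 = P(rash | comp) = 0.14
Weight by the priors:
  π_1·p_1 = 0.11 × 0.19 = 0.0209
  π_2·p_2 = 0.48 × 0.06 = 0.0288
  π_3·p_3 = 0.41 × 0.14 = 0.0574
Normaliser: 0.0209 + 0.0288 + 0.0574 = 0.1071
P(Condition 2 | x) ≈ 0.2689

0.2689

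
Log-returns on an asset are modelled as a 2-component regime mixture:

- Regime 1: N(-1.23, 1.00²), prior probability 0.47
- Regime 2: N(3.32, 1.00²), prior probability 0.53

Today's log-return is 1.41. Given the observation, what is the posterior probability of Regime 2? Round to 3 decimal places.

0.856

Apply Bayes' rule: the posterior for each component is proportional to its prior times its likelihood at x.
Normal densities:
  f_1 = (1/(1.00·√(2π)))·exp(−(1.41−-1.23)²/(2·1.00²)) = 0.398942·exp(-3.48480) = 0.0122315
  f_2 = (1/(1.00·√(2π)))·exp(−(1.41−3.32)²/(2·1.00²)) = 0.398942·exp(-1.82405) = 0.0643777
Weight by the priors:
  π_1·f_1 = 0.47 × 0.0122315 = 0.00574882
  π_2·f_2 = 0.53 × 0.0643777 = 0.0341202
Marginal: 0.00574882 + 0.0341202 = 0.039869
P(Regime 2 | x) = 0.0341202 / 0.039869 ≈ 0.856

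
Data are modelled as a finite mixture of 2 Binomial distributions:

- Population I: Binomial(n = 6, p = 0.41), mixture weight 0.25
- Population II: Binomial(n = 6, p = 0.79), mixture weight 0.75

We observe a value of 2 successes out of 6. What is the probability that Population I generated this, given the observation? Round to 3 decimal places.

The responsibility of component k is π_k f_k(x) divided by Σ_j π_j f_j(x).
Evaluate each component's likelihood at the observed value:
  L_I = C(6,2)·0.41^2·0.59^4 = 15·0.1681·0.121174 = 0.305539
  L_II = C(6,2)·0.79^2·0.21^4 = 15·0.6241·0.00194481 = 0.0182063
Multiply by the mixture weights:
  π_I·L_I = 0.25 × 0.305539 = 0.0763848
  π_II·L_II = 0.75 × 0.0182063 = 0.0136548
Sum: 0.0763848 + 0.0136548 = 0.0900396
Responsibility of Population I: 0.0763848 / 0.0900396 ≈ 0.848

0.848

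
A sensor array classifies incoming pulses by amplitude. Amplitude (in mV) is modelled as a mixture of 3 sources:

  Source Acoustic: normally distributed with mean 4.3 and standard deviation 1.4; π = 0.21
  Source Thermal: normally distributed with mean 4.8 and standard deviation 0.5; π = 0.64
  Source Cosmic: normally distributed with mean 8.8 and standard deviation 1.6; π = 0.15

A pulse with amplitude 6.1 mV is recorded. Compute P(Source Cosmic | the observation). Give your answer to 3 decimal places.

Apply Bayes' rule: the posterior for each component is proportional to its prior times its likelihood at x.
Component likelihoods at x = 6.1 mV:
  L_Acoustic = 0.124688
  L_Thermal = 0.0271659
  L_Cosmic = 0.0600384
Unnormalised posteriors:
  π_Acoustic·L_Acoustic = 0.21 × 0.124688 = 0.0261845
  π_Thermal·L_Thermal = 0.64 × 0.0271659 = 0.0173862
  π_Cosmic·L_Cosmic = 0.15 × 0.0600384 = 0.00900577
Sum: 0.0261845 + 0.0173862 + 0.00900577 = 0.0525764
So the posterior for Source Cosmic is 0.00900577 / 0.0525764 ≈ 0.171.

0.171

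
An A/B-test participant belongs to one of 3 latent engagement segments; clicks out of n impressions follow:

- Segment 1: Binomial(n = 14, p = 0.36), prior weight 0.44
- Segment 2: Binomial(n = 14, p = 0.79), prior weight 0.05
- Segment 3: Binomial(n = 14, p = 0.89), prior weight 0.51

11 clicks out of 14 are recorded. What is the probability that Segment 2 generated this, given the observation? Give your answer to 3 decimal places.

0.154

The responsibility of component k is P(Z=k) f_k(x) divided by Σ_j P(Z=j) f_j(x).
Evaluate each component's likelihood at the observed value:
  f_1 = 0.00125594
  f_2 = 0.252149
  f_3 = 0.134453
Prior × likelihood for each component:
  P(Z=1)·f_1 = 0.44 × 0.00125594 = 0.000552614
  P(Z=2)·f_2 = 0.05 × 0.252149 = 0.0126075
  P(Z=3)·f_3 = 0.51 × 0.134453 = 0.0685709
Sum: 0.000552614 + 0.0126075 + 0.0685709 = 0.0817309
P(Segment 2 | data) ≈ 0.154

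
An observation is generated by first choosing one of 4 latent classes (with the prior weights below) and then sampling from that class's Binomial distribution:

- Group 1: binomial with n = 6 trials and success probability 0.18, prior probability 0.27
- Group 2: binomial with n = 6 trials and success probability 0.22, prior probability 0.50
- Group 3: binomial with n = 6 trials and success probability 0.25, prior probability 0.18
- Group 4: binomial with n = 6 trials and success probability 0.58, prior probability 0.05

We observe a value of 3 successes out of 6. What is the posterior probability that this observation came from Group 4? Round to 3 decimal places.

Posterior ∝ prior × likelihood, so P(k | x) ∝ w_k f_k(x); normalise over all components.
Binomial probabilities:
  p_1 = C(6,3)·0.18^3·0.82^3 = 20·0.005832·0.551368 = 0.0643116
  p_2 = C(6,3)·0.22^3·0.78^3 = 20·0.010648·0.474552 = 0.101061
  p_3 = C(6,3)·0.25^3·0.75^3 = 20·0.015625·0.421875 = 0.131836
  p_4 = C(6,3)·0.58^3·0.42^3 = 20·0.195112·0.074088 = 0.289109
Unnormalised posteriors:
  w_1·p_1 = 0.27 × 0.0643116 = 0.0173641
  w_2·p_2 = 0.50 × 0.101061 = 0.0505303
  w_3·p_3 = 0.18 × 0.131836 = 0.0237305
  w_4·p_4 = 0.05 × 0.289109 = 0.0144555
Normaliser: 0.0173641 + 0.0505303 + 0.0237305 + 0.0144555 = 0.10608
So the posterior for Group 4 is 0.0144555 / 0.10608 ≈ 0.136.

0.136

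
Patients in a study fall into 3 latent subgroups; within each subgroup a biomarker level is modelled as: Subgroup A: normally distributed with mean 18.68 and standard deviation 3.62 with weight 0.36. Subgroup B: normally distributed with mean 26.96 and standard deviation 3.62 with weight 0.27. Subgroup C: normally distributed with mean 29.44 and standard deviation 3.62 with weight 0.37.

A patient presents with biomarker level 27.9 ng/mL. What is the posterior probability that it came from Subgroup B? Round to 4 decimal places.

Apply Bayes' rule: the posterior for each component is proportional to its prior times its likelihood at x.
Component likelihoods at x = 27.9 ng/mL:
  L_A = 0.00430095
  L_B = 0.106552
  L_C = 0.100671
Weight by the priors:
  w_A·L_A = 0.36 × 0.00430095 = 0.00154834
  w_B·L_B = 0.27 × 0.106552 = 0.0287689
  w_C·L_C = 0.37 × 0.100671 = 0.0372481
Marginal: 0.00154834 + 0.0287689 + 0.0372481 = 0.0675654
Responsibility of Subgroup B: 0.0287689 / 0.0675654 ≈ 0.4258

0.4258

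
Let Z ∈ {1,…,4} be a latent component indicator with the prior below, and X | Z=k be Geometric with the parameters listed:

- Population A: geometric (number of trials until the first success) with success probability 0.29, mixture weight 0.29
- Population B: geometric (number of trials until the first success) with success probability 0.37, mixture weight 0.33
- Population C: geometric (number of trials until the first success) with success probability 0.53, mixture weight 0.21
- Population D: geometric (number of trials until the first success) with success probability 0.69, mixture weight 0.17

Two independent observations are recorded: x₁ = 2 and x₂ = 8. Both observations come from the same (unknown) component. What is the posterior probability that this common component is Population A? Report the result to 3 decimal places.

0.554

P(component k | x) = P(Z=k)·f_k(x) / marginal(x), where marginal(x) = Σ_j P(Z=j)·f_j(x).
Since both observations come from the same component, the likelihood for component k is f_k(x₁)·f_k(x₂).
  p_A = [0.29·(1−0.29)^1 = 0.29·0.71 = 0.2059] × [0.0263758] = 0.00543079
  p_B = [0.37·(1−0.37)^1 = 0.37·0.63 = 0.2331] × [0.0145742] = 0.00339725
  p_C = [0.53·(1−0.53)^1 = 0.53·0.47 = 0.2491] × [0.0026851] = 0.000668859
  p_D = [0.69·(1−0.69)^1 = 0.69·0.31 = 0.2139] × [0.000189837] = 4.06061e-05
Multiply by the mixture weights:
  P(Z=A)·p_A = 0.29 × 0.00543079 = 0.00157493
  P(Z=B)·p_B = 0.33 × 0.00339725 = 0.00112109
  P(Z=C)·p_C = 0.21 × 0.000668859 = 0.00014046
  P(Z=D)·p_D = 0.17 × 4.06061e-05 = 6.90304e-06
Marginal: 0.00157493 + 0.00112109 + 0.00014046 + 6.90304e-06 = 0.00284339
P(Population A | x) ≈ 0.554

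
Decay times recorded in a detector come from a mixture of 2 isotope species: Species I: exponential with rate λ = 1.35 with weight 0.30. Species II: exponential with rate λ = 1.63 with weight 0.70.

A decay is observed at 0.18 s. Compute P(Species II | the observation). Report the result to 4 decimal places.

0.7282

By Bayes' theorem, P(k | x) = π_k f_k(x) / Σ_j π_j f_j(x).
Exponential densities:
  L_I = 1.05877
  L_II = 1.21553
Prior × likelihood for each component:
  π_I·L_I = 0.30 × 1.05877 = 0.31763
  π_II·L_II = 0.70 × 1.21553 = 0.850871
Normaliser: 0.31763 + 0.850871 = 1.1685
So the posterior for Species II is 0.850871 / 1.1685 ≈ 0.7282.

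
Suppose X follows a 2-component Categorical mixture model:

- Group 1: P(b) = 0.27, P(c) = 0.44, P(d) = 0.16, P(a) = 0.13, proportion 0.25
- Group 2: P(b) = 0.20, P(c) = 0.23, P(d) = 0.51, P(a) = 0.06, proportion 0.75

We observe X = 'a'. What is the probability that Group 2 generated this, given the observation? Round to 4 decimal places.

0.5806

P(component k | x) = π_k·f_k(x) / marginal(x), where marginal(x) = Σ_j π_j·f_j(x).
Evaluate each component's likelihood at the observed value:
  f_1 = P(a | comp) = 0.13
  f_2 = P(a | comp) = 0.06
Weight by the priors:
  π_1·f_1 = 0.25 × 0.13 = 0.0325
  π_2·f_2 = 0.75 × 0.06 = 0.045
Normaliser: 0.0325 + 0.045 = 0.0775
P(Group 2 | data) = 0.045 / 0.0775 ≈ 0.5806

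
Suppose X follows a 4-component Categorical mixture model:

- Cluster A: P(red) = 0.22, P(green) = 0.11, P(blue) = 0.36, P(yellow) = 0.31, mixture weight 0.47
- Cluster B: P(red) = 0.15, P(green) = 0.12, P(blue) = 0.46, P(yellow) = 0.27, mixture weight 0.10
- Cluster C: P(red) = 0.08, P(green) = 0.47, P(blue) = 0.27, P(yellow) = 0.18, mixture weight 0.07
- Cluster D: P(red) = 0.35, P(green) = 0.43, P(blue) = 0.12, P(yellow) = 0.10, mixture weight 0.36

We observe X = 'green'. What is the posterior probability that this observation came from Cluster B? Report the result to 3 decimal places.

0.048

Posterior ∝ prior × likelihood, so P(k | x) ∝ P(Z=k) f_k(x); normalise over all components.
Evaluate each component's likelihood at the observed value:
  f_A = P(green | comp) = 0.11
  f_B = P(green | comp) = 0.12
  f_C = P(green | comp) = 0.47
  f_D = P(green | comp) = 0.43
Unnormalised posteriors:
  P(Z=A)·f_A = 0.47 × 0.11 = 0.0517
  P(Z=B)·f_B = 0.10 × 0.12 = 0.012
  P(Z=C)·f_C = 0.07 × 0.47 = 0.0329
  P(Z=D)·f_D = 0.36 × 0.43 = 0.1548
Normaliser: 0.0517 + 0.012 + 0.0329 + 0.1548 = 0.2514
P(Cluster B | the observation) = 0.012 / 0.2514 ≈ 0.048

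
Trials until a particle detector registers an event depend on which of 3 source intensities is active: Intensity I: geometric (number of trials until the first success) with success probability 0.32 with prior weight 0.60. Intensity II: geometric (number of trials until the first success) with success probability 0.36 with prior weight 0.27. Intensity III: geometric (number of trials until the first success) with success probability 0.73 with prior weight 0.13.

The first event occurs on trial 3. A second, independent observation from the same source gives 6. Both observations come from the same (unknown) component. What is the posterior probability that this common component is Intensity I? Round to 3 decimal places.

Apply Bayes' rule: the posterior for each component is proportional to its prior times its likelihood at x.
Since both observations come from the same component, the likelihood for component k is f_k(x₁)·f_k(x₂).
  f_I = [0.147968] × [0.0465259] = 0.00688434
  f_II = [0.147456] × [0.0386547] = 0.00569987
  f_III = [0.053217] × [0.00104747] = 5.57432e-05
Weight by the priors:
  P(Z=I)·f_I = 0.60 × 0.00688434 = 0.0041306
  P(Z=II)·f_II = 0.27 × 0.00569987 = 0.00153896
  P(Z=III)·f_III = 0.13 × 5.57432e-05 = 7.24662e-06
Denominator: 0.0041306 + 0.00153896 + 7.24662e-06 = 0.00567682
P(Intensity I | data) = 0.0041306 / 0.00567682 ≈ 0.728

0.728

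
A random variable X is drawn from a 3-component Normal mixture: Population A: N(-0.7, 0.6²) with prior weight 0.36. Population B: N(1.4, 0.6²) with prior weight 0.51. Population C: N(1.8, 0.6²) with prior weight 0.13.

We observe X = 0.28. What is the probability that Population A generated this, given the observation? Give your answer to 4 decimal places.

0.5007

Posterior ∝ prior × likelihood, so P(k | x) ∝ π_k f_k(x); normalise over all components.
Component likelihoods at x = 0.28:
  L_A = (1/(0.6·√(2π)))·exp(−(0.28−-0.7)²/(2·0.6²)) = 0.664904·exp(-1.33389) = 0.175169
  L_B = (1/(0.6·√(2π)))·exp(−(0.28−1.4)²/(2·0.6²)) = 0.664904·exp(-1.74222) = 0.116445
  L_C = (1/(0.6·√(2π)))·exp(−(0.28−1.8)²/(2·0.6²)) = 0.664904·exp(-3.20889) = 0.0268631
Weight by the priors:
  π_A·L_A = 0.36 × 0.175169 = 0.063061
  π_B·L_B = 0.51 × 0.116445 = 0.059387
  π_C·L_C = 0.13 × 0.0268631 = 0.0034922
Normaliser: 0.063061 + 0.059387 + 0.0034922 = 0.12594
So the posterior for Population A is 0.063061 / 0.12594 ≈ 0.5007.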